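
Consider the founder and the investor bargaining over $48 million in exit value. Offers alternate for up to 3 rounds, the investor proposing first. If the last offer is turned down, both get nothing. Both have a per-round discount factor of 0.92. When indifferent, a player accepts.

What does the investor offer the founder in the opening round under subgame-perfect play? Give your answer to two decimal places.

3.53

By backward induction:
Round 3 (the investor proposes): the founder will accept anything ≥ 0, so the investor offers 0 and keeps 48.
Round 2 (the founder proposes): the investor can get 48 next round, worth 0.92 × 48 = 44.16 now, so the founder offers 44.16, keeping 3.84.
Round 1 (the investor proposes): the founder can get 3.84 next round, worth 0.92 × 3.84 = 3.5328 now. The investor offers 3.5328 and keeps 48 − 3.5328 = 44.4672.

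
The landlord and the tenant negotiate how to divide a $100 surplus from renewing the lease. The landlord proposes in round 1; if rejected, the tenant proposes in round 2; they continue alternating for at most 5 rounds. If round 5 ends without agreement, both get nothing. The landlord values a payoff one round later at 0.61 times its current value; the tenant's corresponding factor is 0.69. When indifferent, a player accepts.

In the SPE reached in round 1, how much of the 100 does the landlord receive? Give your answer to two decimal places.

61.76

By backward induction:
Round 5 (the landlord proposes): rejection yields 0 for the tenant; the landlord offers 0 and keeps 100.
Round 4 (the tenant proposes): the landlord can get 100 next round, worth 0.61 × 100 = 61 now. The tenant offers 61 and keeps 100 − 61 = 39.
Round 3 (the landlord proposes): the tenant can get 39 next round, worth 0.69 × 39 = 26.91 now. The landlord offers 26.91 and keeps 100 − 26.91 = 73.09.
Round 2 (the tenant proposes): the landlord can get 73.09 next round, worth 0.61 × 73.09 = 44.5849 now. The tenant offers 44.5849 and keeps 100 − 44.5849 = 55.4151.
Round 1 (the landlord proposes): the tenant can get 55.4151 next round, worth 0.69 × 55.4151 = 38.236419 now, so the landlord offers 38.236419, keeping 61.763581.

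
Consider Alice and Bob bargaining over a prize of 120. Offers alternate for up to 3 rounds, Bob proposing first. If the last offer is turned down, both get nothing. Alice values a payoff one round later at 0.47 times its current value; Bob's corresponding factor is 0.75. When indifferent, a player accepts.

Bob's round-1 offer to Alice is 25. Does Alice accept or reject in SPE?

Accept

Round 3 (Bob proposes): Alice will accept anything ≥ 0, so Bob offers 0 and keeps 120.
Round 2 (Alice proposes): Bob can get 120 next round, worth 0.75 × 120 = 90 now. Alice offers 90 and keeps 120 − 90 = 30.
So by rejecting in round 1, Alice gets 30 next round, worth 0.47 × 30 = 14.1 now.
Offer 25 ≥ 14.1, so Alice accepts.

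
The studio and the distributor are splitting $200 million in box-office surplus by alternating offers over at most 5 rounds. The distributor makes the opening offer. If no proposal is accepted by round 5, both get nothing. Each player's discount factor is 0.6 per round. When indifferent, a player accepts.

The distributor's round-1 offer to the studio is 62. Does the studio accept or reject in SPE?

Reject

Work out the studio's continuation value if the offer is rejected.
Round 5 (the distributor proposes): rejection yields 0 for the studio; the distributor offers 0 and keeps 200.
Round 4 (the studio proposes): the distributor can get 200 next round, worth 0.6 × 200 = 120 now; the studio offers that and keeps 80.
Round 3 (the distributor proposes): the studio can get 80 next round, worth 0.6 × 80 = 48 now. The distributor offers 48 and keeps 200 − 48 = 152.
Round 2 (the studio proposes): the distributor can get 152 next round, worth 0.6 × 152 = 91.2 now, so the studio offers 91.2, keeping 108.8.
So by rejecting in round 1, the studio gets 108.8 next round, worth 0.6 × 108.8 = 65.28 now.
Offer 62 < 65.28, so the studio rejects.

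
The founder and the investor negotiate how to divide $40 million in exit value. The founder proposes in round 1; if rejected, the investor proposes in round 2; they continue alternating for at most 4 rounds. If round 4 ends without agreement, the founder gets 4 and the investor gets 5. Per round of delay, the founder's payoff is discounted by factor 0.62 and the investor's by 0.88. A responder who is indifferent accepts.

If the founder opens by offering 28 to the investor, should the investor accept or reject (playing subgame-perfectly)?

Round 4 (the investor proposes): the founder gets 4 if talks fail, so the investor offers 4 and keeps 36.
Round 3 (the founder proposes): the investor can get 36 next round, worth 0.88 × 36 = 31.68 now. The founder offers 31.68 and keeps 40 − 31.68 = 8.32.
Round 2 (the investor proposes): the founder can get 8.32 next round, worth 0.62 × 8.32 = 5.1584 now, so the investor offers 5.1584, keeping 34.8416.
So by rejecting in round 1, the investor gets 34.8416 next round, worth 0.88 × 34.8416 = 30.660608 now.
Offer 28 < 30.660608, so the investor rejects.

Reject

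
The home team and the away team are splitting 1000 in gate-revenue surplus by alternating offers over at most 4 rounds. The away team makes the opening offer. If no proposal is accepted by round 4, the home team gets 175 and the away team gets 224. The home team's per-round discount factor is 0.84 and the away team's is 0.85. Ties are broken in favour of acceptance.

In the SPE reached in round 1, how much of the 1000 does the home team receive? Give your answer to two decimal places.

Round 4 (the home team proposes): the away team gets 224 if talks fail, so the home team offers 224 and keeps 776.
Round 3 (the away team proposes): the home team can get 776 next round, worth 0.84 × 776 = 651.84 now. The away team offers 651.84 and keeps 1000 − 651.84 = 348.16.
Round 2 (the home team proposes): the away team can get 348.16 next round, worth 0.85 × 348.16 = 295.936 now. The home team offers 295.936 and keeps 1000 − 295.936 = 704.064.
Round 1 (the away team proposes): the home team can get 704.064 next round, worth 0.84 × 704.064 = 591.41376 now; the away team offers that and keeps 408.58624.

591.41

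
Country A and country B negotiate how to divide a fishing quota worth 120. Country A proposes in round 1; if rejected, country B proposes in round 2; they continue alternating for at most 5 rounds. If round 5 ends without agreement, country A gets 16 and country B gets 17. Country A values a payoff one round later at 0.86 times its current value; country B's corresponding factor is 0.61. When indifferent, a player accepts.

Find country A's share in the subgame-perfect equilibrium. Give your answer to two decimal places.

Round 5 (country A proposes): country B gets 17 if talks fail, so country A offers 17 and keeps 103.
Round 4 (country B proposes): country A can get 103 next round, worth 0.86 × 103 = 88.58 now; country B offers that and keeps 31.42.
Round 3 (country A proposes): country B can get 31.42 next round, worth 0.61 × 31.42 = 19.1662 now. Country A offers 19.1662 and keeps 120 − 19.1662 = 100.8338.
Round 2 (country B proposes): country A can get 100.8338 next round, worth 0.86 × 100.8338 = 86.717068 now. Country B offers 86.717068 and keeps 120 − 86.717068 = 33.282932.
Round 1 (country A proposes): country B can get 33.282932 next round, worth 0.61 × 33.282932 = 20.30258852 now; country A offers that and keeps 99.69741148.

99.70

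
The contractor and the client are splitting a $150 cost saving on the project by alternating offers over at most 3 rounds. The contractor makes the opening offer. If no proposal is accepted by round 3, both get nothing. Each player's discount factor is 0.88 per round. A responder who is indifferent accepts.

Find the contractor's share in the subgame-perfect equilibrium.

Round 3 (the contractor proposes): the client will accept anything ≥ 0, so the contractor offers 0 and keeps 150.
Round 2 (the client proposes): the contractor can get 150 next round, worth 0.88 × 150 = 132 now; the client offers that and keeps 18.
Round 1 (the contractor proposes): the client can get 18 next round, worth 0.88 × 18 = 15.84 now, so the contractor offers 15.84, keeping 134.16.

134.16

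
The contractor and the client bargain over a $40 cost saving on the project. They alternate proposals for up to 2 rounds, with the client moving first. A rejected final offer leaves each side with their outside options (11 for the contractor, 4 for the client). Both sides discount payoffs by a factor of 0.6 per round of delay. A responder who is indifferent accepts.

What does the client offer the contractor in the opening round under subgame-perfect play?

21.6

Solve by backward induction from round 2.
Round 2 (the contractor proposes): the client gets 4 if talks fail, so the contractor offers 4 and keeps 36.
Round 1 (the client proposes): the contractor can get 36 next round, worth 0.6 × 36 = 21.6 now. The client offers 21.6 and keeps 40 − 21.6 = 18.4.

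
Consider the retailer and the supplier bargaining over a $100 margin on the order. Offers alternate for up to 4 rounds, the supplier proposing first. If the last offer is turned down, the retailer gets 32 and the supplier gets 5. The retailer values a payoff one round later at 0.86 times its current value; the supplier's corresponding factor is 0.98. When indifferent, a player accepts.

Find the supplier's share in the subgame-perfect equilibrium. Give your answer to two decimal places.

Round 4 (the retailer proposes): the supplier gets 5 if talks fail, so the retailer offers 5 and keeps 95.
Round 3 (the supplier proposes): the retailer can get 95 next round, worth 0.86 × 95 = 81.7 now, so the supplier offers 81.7, keeping 18.3.
Round 2 (the retailer proposes): the supplier can get 18.3 next round, worth 0.98 × 18.3 = 17.934 now; the retailer offers that and keeps 82.066.
Round 1 (the supplier proposes): the retailer can get 82.066 next round, worth 0.86 × 82.066 = 70.57676 now. The supplier offers 70.57676 and keeps 100 − 70.57676 = 29.42324.

29.42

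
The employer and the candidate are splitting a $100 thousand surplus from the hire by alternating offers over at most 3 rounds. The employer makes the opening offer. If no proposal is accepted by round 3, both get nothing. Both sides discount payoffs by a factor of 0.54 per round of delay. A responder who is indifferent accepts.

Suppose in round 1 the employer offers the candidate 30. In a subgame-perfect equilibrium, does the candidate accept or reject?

Round 3 (the employer proposes): the candidate will accept anything ≥ 0, so the employer offers 0 and keeps 100.
Round 2 (the candidate proposes): the employer can get 100 next round, worth 0.54 × 100 = 54 now; the candidate offers that and keeps 46.
So by rejecting in round 1, the candidate gets 46 next round, worth 0.54 × 46 = 24.84 now.
Offer 30 ≥ 24.84, so the candidate accepts.

Accept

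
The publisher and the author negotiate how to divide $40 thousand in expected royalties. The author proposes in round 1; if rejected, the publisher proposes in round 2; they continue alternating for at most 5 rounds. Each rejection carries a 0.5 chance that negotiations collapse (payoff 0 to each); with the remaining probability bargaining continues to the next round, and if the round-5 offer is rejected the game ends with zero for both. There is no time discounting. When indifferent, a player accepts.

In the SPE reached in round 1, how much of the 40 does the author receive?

27.5

Round 5 (the author proposes): rejection yields 0 for the publisher; the author offers 0 and keeps 40.
Round 4 (the publisher proposes): rejecting gives the author an expected 0.5 × 40 = 20. The publisher offers 20 and keeps 40 − 20 = 20.
Round 3 (the author proposes): rejecting gives the publisher an expected 0.5 × 20 = 10, so the author offers 10, keeping 30.
Round 2 (the publisher proposes): rejecting gives the author an expected 0.5 × 30 = 15. The publisher offers 15 and keeps 40 − 15 = 25.
Round 1 (the author proposes): rejecting gives the publisher an expected 0.5 × 25 = 12.5; the author offers that and keeps 27.5.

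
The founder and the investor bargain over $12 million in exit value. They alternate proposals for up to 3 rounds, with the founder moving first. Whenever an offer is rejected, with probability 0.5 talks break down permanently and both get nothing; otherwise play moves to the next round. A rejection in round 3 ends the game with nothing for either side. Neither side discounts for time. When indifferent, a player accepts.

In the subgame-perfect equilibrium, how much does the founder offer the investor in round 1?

Round 3 (the founder proposes): the investor will accept anything ≥ 0, so the founder offers 0 and keeps 12.
Round 2 (the investor proposes): rejecting gives the founder an expected 0.5 × 12 = 6, so the investor offers 6, keeping 6.
Round 1 (the founder proposes): rejecting gives the investor an expected 0.5 × 6 = 3. The founder offers 3 and keeps 12 − 3 = 9.

3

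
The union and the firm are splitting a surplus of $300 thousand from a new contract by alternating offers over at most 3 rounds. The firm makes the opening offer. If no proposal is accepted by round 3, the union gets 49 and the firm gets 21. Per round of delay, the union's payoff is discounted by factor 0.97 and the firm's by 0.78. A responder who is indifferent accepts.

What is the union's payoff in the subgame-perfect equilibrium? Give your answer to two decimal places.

Solve by backward induction from round 3.
Round 3 (the firm proposes): the union gets 49 if talks fail, so the firm offers 49 and keeps 251.
Round 2 (the union proposes): the firm can get 251 next round, worth 0.78 × 251 = 195.78 now; the union offers that and keeps 104.22.
Round 1 (the firm proposes): the union can get 104.22 next round, worth 0.97 × 104.22 = 101.0934 now. The firm offers 101.0934 and keeps 300 − 101.0934 = 198.9066.

101.09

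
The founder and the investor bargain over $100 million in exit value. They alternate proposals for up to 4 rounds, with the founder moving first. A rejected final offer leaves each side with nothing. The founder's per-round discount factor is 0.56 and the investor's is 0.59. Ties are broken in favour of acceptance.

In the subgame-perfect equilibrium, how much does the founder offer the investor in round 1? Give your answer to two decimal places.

45.45

Work backward from the last round.
Round 4 (the investor proposes): the founder will accept anything ≥ 0, so the investor offers 0 and keeps 100.
Round 3 (the founder proposes): the investor can get 100 next round, worth 0.59 × 100 = 59 now; the founder offers that and keeps 41.
Round 2 (the investor proposes): the founder can get 41 next round, worth 0.56 × 41 = 22.96 now, so the investor offers 22.96, keeping 77.04.
Round 1 (the founder proposes): the investor can get 77.04 next round, worth 0.59 × 77.04 = 45.4536 now, so the founder offers 45.4536, keeping 54.5464.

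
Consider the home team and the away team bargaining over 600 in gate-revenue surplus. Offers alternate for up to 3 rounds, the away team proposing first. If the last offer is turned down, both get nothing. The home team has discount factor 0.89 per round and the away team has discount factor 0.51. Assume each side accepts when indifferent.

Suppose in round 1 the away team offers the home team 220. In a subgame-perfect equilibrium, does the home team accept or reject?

Round 3 (the away team proposes): rejection yields 0 for the home team; the away team offers 0 and keeps 600.
Round 2 (the home team proposes): the away team can get 600 next round, worth 0.51 × 600 = 306 now; the home team offers that and keeps 294.
So by rejecting in round 1, the home team gets 294 next round, worth 0.89 × 294 = 261.66 now.
Offer 220 < 261.66, so the home team rejects.

Reject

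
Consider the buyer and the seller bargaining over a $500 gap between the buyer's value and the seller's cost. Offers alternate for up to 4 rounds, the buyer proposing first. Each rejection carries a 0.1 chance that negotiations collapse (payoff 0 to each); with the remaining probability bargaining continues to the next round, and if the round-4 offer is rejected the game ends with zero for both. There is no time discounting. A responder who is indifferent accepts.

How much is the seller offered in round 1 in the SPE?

Round 4 (the seller proposes): rejection yields 0 for the buyer; the seller offers 0 and keeps 500.
Round 3 (the buyer proposes): rejecting gives the seller an expected 0.9 × 500 = 450; the buyer offers that and keeps 50.
Round 2 (the seller proposes): rejecting gives the buyer an expected 0.9 × 50 = 45, so the seller offers 45, keeping 455.
Round 1 (the buyer proposes): rejecting gives the seller an expected 0.9 × 455 = 409.5, so the buyer offers 409.5, keeping 90.5.

409.5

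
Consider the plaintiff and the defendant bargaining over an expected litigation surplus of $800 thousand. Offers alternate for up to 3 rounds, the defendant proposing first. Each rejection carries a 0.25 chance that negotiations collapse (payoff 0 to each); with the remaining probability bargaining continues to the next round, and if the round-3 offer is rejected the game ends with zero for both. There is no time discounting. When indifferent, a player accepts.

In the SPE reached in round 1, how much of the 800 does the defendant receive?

Round 3 (the defendant proposes): the plaintiff will accept anything ≥ 0, so the defendant offers 0 and keeps 800.
Round 2 (the plaintiff proposes): rejecting gives the defendant an expected 0.75 × 800 = 600, so the plaintiff offers 600, keeping 200.
Round 1 (the defendant proposes): rejecting gives the plaintiff an expected 0.75 × 200 = 150, so the defendant offers 150, keeping 650.

650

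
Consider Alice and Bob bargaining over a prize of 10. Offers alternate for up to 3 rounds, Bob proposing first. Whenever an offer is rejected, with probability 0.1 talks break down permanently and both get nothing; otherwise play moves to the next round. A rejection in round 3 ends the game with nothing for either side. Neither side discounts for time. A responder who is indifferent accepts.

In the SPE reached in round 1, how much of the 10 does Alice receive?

By backward induction:
Round 3 (Bob proposes): rejection yields 0 for Alice; Bob offers 0 and keeps 10.
Round 2 (Alice proposes): rejecting gives Bob an expected 0.9 × 10 = 9; Alice offers that and keeps 1.
Round 1 (Bob proposes): rejecting gives Alice an expected 0.9 × 1 = 0.9; Bob offers that and keeps 9.1.

0.9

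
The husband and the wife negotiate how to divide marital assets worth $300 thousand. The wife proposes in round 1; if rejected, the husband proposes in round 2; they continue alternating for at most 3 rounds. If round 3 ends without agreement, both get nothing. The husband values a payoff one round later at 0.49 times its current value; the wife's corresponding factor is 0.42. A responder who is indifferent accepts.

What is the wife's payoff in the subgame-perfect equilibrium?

By backward induction:
Round 3 (the wife proposes): rejection yields 0 for the husband; the wife offers 0 and keeps 300.
Round 2 (the husband proposes): the wife can get 300 next round, worth 0.42 × 300 = 126 now; the husband offers that and keeps 174.
Round 1 (the wife proposes): the husband can get 174 next round, worth 0.49 × 174 = 85.26 now; the wife offers that and keeps 214.74.

214.74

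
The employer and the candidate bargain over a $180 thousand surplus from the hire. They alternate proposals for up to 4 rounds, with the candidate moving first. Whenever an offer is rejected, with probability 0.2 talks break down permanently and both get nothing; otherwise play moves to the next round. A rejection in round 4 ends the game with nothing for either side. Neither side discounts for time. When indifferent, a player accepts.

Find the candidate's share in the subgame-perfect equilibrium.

59.04

Round 4 (the employer proposes): rejection yields 0 for the candidate; the employer offers 0 and keeps 180.
Round 3 (the candidate proposes): rejecting gives the employer an expected 0.8 × 180 = 144. The candidate offers 144 and keeps 180 − 144 = 36.
Round 2 (the employer proposes): rejecting gives the candidate an expected 0.8 × 36 = 28.8. The employer offers 28.8 and keeps 180 − 28.8 = 151.2.
Round 1 (the candidate proposes): rejecting gives the employer an expected 0.8 × 151.2 = 120.96, so the candidate offers 120.96, keeping 59.04.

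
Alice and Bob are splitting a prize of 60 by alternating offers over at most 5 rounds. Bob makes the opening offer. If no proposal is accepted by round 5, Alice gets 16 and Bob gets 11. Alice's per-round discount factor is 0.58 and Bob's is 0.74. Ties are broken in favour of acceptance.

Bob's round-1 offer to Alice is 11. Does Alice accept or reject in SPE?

Round 5 (Bob proposes): Alice gets 16 if talks fail, so Bob offers 16 and keeps 44.
Round 4 (Alice proposes): Bob can get 44 next round, worth 0.74 × 44 = 32.56 now. Alice offers 32.56 and keeps 60 − 32.56 = 27.44.
Round 3 (Bob proposes): Alice can get 27.44 next round, worth 0.58 × 27.44 = 15.9152 now, so Bob offers 15.9152, keeping 44.0848.
Round 2 (Alice proposes): Bob can get 44.0848 next round, worth 0.74 × 44.0848 = 32.622752 now; Alice offers that and keeps 27.377248.
So by rejecting in round 1, Alice gets 27.377248 next round, worth 0.58 × 27.377248 = 15.87880384 now.
Offer 11 < 15.87880384, so Alice rejects.

Reject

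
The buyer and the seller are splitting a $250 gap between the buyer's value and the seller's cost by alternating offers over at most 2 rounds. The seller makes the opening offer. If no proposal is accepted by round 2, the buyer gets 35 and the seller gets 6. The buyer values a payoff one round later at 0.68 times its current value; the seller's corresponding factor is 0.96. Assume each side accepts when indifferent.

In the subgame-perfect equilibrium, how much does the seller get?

84.08

Round 2 (the buyer proposes): the seller gets 6 if talks fail, so the buyer offers 6 and keeps 244.
Round 1 (the seller proposes): the buyer can get 244 next round, worth 0.68 × 244 = 165.92 now, so the seller offers 165.92, keeping 84.08.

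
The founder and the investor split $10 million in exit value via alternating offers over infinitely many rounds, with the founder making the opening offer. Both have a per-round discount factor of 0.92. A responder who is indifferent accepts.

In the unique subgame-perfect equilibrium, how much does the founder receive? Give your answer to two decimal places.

Let x be the founder's share when the founder proposes and y be the investor's share when the investor proposes.
The investor accepts iff offered ≥ 0.92·y, so x = 10 − 0.92y. Symmetrically y = 10 − 0.92x.
Substituting: x = 10 − 0.92(10 − 0.92x), giving x(1 − 0.92·0.92) = 10(1 − 0.92).
So x = 10 × 0.08 / 0.1536 ≈ 5.2083, and the investor receives 10 − x ≈ 4.7917.

5.21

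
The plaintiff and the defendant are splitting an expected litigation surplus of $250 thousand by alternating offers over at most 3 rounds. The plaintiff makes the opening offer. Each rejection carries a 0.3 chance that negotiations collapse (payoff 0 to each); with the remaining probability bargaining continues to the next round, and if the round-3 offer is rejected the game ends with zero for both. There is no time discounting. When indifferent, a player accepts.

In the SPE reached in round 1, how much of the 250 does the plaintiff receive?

Round 3 (the plaintiff proposes): the defendant will accept anything ≥ 0, so the plaintiff offers 0 and keeps 250.
Round 2 (the defendant proposes): rejecting gives the plaintiff an expected 0.7 × 250 = 175, so the defendant offers 175, keeping 75.
Round 1 (the plaintiff proposes): rejecting gives the defendant an expected 0.7 × 75 = 52.5, so the plaintiff offers 52.5, keeping 197.5.

197.5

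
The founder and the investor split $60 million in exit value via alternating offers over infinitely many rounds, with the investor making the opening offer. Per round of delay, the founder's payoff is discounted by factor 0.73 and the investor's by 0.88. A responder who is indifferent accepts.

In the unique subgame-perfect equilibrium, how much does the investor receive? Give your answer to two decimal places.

45.30

Let x be the investor's share when the investor proposes and y be the founder's share when the founder proposes.
The founder accepts iff offered ≥ 0.73·y, so x = 60 − 0.73y. Symmetrically y = 60 − 0.88x.
Substituting: x = 60 − 0.73(60 − 0.88x), giving x(1 − 0.88·0.73) = 60(1 − 0.73).
So x = 60 × 0.27 / 0.3576 ≈ 45.3020, and the founder receives 60 − x ≈ 14.6980.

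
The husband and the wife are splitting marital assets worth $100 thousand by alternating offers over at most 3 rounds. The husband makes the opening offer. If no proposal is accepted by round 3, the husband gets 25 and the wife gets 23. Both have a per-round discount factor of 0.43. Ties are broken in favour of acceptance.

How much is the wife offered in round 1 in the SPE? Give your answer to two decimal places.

28.76

Round 3 (the husband proposes): the wife gets 23 if talks fail, so the husband offers 23 and keeps 77.
Round 2 (the wife proposes): the husband can get 77 next round, worth 0.43 × 77 = 33.11 now. The wife offers 33.11 and keeps 100 − 33.11 = 66.89.
Round 1 (the husband proposes): the wife can get 66.89 next round, worth 0.43 × 66.89 = 28.7627 now. The husband offers 28.7627 and keeps 100 − 28.7627 = 71.2373.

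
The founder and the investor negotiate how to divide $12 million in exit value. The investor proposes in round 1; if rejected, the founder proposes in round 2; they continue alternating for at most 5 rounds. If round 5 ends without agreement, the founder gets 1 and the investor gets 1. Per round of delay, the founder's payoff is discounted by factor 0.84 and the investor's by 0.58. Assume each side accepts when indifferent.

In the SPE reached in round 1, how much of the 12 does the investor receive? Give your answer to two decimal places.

Round 5 (the investor proposes): the founder gets 1 if talks fail, so the investor offers 1 and keeps 11.
Round 4 (the founder proposes): the investor can get 11 next round, worth 0.58 × 11 = 6.38 now; the founder offers that and keeps 5.62.
Round 3 (the investor proposes): the founder can get 5.62 next round, worth 0.84 × 5.62 = 4.7208 now. The investor offers 4.7208 and keeps 12 − 4.7208 = 7.2792.
Round 2 (the founder proposes): the investor can get 7.2792 next round, worth 0.58 × 7.2792 = 4.221936 now, so the founder offers 4.221936, keeping 7.778064.
Round 1 (the investor proposes): the founder can get 7.778064 next round, worth 0.84 × 7.778064 = 6.53357376 now, so the investor offers 6.53357376, keeping 5.46642624.

5.47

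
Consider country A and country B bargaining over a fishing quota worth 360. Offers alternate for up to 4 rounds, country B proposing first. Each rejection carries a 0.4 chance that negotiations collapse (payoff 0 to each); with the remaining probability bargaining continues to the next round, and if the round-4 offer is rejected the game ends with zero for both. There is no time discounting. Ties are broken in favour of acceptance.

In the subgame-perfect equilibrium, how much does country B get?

Round 4 (country A proposes): country B will accept anything ≥ 0, so country A offers 0 and keeps 360.
Round 3 (country B proposes): rejecting gives country A an expected 0.6 × 360 = 216; country B offers that and keeps 144.
Round 2 (country A proposes): rejecting gives country B an expected 0.6 × 144 = 86.4. Country A offers 86.4 and keeps 360 − 86.4 = 273.6.
Round 1 (country B proposes): rejecting gives country A an expected 0.6 × 273.6 = 164.16, so country B offers 164.16, keeping 195.84.

195.84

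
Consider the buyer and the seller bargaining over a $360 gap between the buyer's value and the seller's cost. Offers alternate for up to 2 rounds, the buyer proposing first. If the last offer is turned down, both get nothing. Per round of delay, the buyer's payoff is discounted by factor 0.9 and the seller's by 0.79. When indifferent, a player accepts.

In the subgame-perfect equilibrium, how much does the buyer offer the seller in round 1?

Round 2 (the seller proposes): the buyer will accept anything ≥ 0, so the seller offers 0 and keeps 360.
Round 1 (the buyer proposes): the seller can get 360 next round, worth 0.79 × 360 = 284.4 now. The buyer offers 284.4 and keeps 360 − 284.4 = 75.6.

284.4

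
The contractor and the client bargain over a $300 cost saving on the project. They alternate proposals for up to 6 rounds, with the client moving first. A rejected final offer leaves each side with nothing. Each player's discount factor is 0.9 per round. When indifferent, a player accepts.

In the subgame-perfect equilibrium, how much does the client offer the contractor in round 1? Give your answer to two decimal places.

226.02

Round 6 (the contractor proposes): rejection yields 0 for the client; the contractor offers 0 and keeps 300.
Round 5 (the client proposes): the contractor can get 300 next round, worth 0.9 × 300 = 270 now; the client offers that and keeps 30.
Round 4 (the contractor proposes): the client can get 30 next round, worth 0.9 × 30 = 27 now; the contractor offers that and keeps 273.
Round 3 (the client proposes): the contractor can get 273 next round, worth 0.9 × 273 = 245.7 now; the client offers that and keeps 54.3.
Round 2 (the contractor proposes): the client can get 54.3 next round, worth 0.9 × 54.3 = 48.87 now. The contractor offers 48.87 and keeps 300 − 48.87 = 251.13.
Round 1 (the client proposes): the contractor can get 251.13 next round, worth 0.9 × 251.13 = 226.017 now. The client offers 226.017 and keeps 300 − 226.017 = 73.983.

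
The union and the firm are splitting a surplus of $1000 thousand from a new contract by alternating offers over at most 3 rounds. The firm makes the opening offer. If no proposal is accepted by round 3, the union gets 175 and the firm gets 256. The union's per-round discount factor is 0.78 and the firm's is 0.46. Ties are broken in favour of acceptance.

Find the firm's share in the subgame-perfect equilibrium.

516.01

By backward induction:
Round 3 (the firm proposes): the union gets 175 if talks fail, so the firm offers 175 and keeps 825.
Round 2 (the union proposes): the firm can get 825 next round, worth 0.46 × 825 = 379.5 now; the union offers that and keeps 620.5.
Round 1 (the firm proposes): the union can get 620.5 next round, worth 0.78 × 620.5 = 483.99 now, so the firm offers 483.99, keeping 516.01.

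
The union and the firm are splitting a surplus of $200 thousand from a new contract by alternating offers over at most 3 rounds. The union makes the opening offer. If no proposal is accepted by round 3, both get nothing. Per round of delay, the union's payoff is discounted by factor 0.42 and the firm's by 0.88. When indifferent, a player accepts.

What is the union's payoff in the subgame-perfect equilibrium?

Round 3 (the union proposes): the firm will accept anything ≥ 0, so the union offers 0 and keeps 200.
Round 2 (the firm proposes): the union can get 200 next round, worth 0.42 × 200 = 84 now, so the firm offers 84, keeping 116.
Round 1 (the union proposes): the firm can get 116 next round, worth 0.88 × 116 = 102.08 now, so the union offers 102.08, keeping 97.92.

97.92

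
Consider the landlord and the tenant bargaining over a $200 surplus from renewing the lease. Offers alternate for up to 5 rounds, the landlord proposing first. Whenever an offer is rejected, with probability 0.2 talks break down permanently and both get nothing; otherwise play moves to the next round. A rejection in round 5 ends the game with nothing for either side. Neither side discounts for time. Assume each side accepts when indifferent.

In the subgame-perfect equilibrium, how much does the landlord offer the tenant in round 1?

Round 5 (the landlord proposes): rejection yields 0 for the tenant; the landlord offers 0 and keeps 200.
Round 4 (the tenant proposes): rejecting gives the landlord an expected 0.8 × 200 = 160. The tenant offers 160 and keeps 200 − 160 = 40.
Round 3 (the landlord proposes): rejecting gives the tenant an expected 0.8 × 40 = 32; the landlord offers that and keeps 168.
Round 2 (the tenant proposes): rejecting gives the landlord an expected 0.8 × 168 = 134.4; the tenant offers that and keeps 65.6.
Round 1 (the landlord proposes): rejecting gives the tenant an expected 0.8 × 65.6 = 52.48. The landlord offers 52.48 and keeps 200 − 52.48 = 147.52.

52.48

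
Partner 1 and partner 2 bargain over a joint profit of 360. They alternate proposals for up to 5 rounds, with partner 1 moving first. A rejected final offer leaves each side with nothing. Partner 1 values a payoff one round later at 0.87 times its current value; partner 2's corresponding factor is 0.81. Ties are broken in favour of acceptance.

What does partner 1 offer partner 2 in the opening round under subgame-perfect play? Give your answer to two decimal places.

64.62

By backward induction:
Round 5 (partner 1 proposes): partner 2 will accept anything ≥ 0, so partner 1 offers 0 and keeps 360.
Round 4 (partner 2 proposes): partner 1 can get 360 next round, worth 0.87 × 360 = 313.2 now; partner 2 offers that and keeps 46.8.
Round 3 (partner 1 proposes): partner 2 can get 46.8 next round, worth 0.81 × 46.8 = 37.908 now. Partner 1 offers 37.908 and keeps 360 − 37.908 = 322.092.
Round 2 (partner 2 proposes): partner 1 can get 322.092 next round, worth 0.87 × 322.092 = 280.22004 now; partner 2 offers that and keeps 79.77996.
Round 1 (partner 1 proposes): partner 2 can get 79.77996 next round, worth 0.81 × 79.77996 = 64.6217676 now, so partner 1 offers 64.6217676, keeping 295.3782324.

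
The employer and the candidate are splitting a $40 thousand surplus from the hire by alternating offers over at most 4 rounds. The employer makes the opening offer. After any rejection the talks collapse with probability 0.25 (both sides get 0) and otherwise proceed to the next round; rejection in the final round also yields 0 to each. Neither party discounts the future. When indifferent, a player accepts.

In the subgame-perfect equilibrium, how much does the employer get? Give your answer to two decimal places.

15.63

Round 4 (the candidate proposes): rejection yields 0 for the employer; the candidate offers 0 and keeps 40.
Round 3 (the employer proposes): rejecting gives the candidate an expected 0.75 × 40 = 30, so the employer offers 30, keeping 10.
Round 2 (the candidate proposes): rejecting gives the employer an expected 0.75 × 10 = 7.5, so the candidate offers 7.5, keeping 32.5.
Round 1 (the employer proposes): rejecting gives the candidate an expected 0.75 × 32.5 = 24.375; the employer offers that and keeps 15.625.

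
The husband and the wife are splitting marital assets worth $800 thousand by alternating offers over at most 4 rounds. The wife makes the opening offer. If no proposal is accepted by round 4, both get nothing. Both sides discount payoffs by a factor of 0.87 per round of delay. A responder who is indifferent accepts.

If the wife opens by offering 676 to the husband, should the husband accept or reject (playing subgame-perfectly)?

Accept

Work out the husband's continuation value if the offer is rejected.
Round 4 (the husband proposes): rejection yields 0 for the wife; the husband offers 0 and keeps 800.
Round 3 (the wife proposes): the husband can get 800 next round, worth 0.87 × 800 = 696 now, so the wife offers 696, keeping 104.
Round 2 (the husband proposes): the wife can get 104 next round, worth 0.87 × 104 = 90.48 now; the husband offers that and keeps 709.52.
So by rejecting in round 1, the husband gets 709.52 next round, worth 0.87 × 709.52 = 617.2824 now.
Offer 676 ≥ 617.2824, so the husband accepts.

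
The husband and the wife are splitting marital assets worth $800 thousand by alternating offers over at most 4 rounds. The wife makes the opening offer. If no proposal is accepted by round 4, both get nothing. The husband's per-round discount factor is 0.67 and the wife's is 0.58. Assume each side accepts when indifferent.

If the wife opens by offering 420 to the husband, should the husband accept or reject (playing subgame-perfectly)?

Reject

Work out the husband's continuation value if the offer is rejected.
Round 4 (the husband proposes): the wife will accept anything ≥ 0, so the husband offers 0 and keeps 800.
Round 3 (the wife proposes): the husband can get 800 next round, worth 0.67 × 800 = 536 now; the wife offers that and keeps 264.
Round 2 (the husband proposes): the wife can get 264 next round, worth 0.58 × 264 = 153.12 now; the husband offers that and keeps 646.88.
So by rejecting in round 1, the husband gets 646.88 next round, worth 0.67 × 646.88 = 433.4096 now.
Offer 420 < 433.4096, so the husband rejects.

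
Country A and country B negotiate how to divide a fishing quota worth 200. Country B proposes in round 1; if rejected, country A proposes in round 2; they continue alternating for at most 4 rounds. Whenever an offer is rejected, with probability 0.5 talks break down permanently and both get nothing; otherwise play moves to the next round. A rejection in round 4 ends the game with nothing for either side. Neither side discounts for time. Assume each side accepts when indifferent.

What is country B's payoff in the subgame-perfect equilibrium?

125

Round 4 (country A proposes): rejection yields 0 for country B; country A offers 0 and keeps 200.
Round 3 (country B proposes): rejecting gives country A an expected 0.5 × 200 = 100, so country B offers 100, keeping 100.
Round 2 (country A proposes): rejecting gives country B an expected 0.5 × 100 = 50, so country A offers 50, keeping 150.
Round 1 (country B proposes): rejecting gives country A an expected 0.5 × 150 = 75, so country B offers 75, keeping 125.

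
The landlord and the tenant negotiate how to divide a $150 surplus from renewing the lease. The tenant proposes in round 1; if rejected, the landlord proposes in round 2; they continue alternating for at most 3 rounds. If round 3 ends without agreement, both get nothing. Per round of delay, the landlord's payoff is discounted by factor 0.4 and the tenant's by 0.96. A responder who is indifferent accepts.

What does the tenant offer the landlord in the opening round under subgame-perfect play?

Round 3 (the tenant proposes): rejection yields 0 for the landlord; the tenant offers 0 and keeps 150.
Round 2 (the landlord proposes): the tenant can get 150 next round, worth 0.96 × 150 = 144 now, so the landlord offers 144, keeping 6.
Round 1 (the tenant proposes): the landlord can get 6 next round, worth 0.4 × 6 = 2.4 now; the tenant offers that and keeps 147.6.

2.4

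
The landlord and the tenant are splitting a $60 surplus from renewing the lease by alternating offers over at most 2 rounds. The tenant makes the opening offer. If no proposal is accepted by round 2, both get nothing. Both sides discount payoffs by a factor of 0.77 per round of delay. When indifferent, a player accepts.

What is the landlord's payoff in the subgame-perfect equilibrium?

46.2

Round 2 (the landlord proposes): rejection yields 0 for the tenant; the landlord offers 0 and keeps 60.
Round 1 (the tenant proposes): the landlord can get 60 next round, worth 0.77 × 60 = 46.2 now, so the tenant offers 46.2, keeping 13.8.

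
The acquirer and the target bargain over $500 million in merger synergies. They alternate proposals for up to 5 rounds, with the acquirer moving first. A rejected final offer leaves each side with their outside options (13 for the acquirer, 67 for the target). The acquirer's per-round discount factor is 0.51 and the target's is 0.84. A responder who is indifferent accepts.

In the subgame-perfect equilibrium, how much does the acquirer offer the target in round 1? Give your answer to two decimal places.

306.26

Round 5 (the acquirer proposes): the target gets 67 if talks fail, so the acquirer offers 67 and keeps 433.
Round 4 (the target proposes): the acquirer can get 433 next round, worth 0.51 × 433 = 220.83 now. The target offers 220.83 and keeps 500 − 220.83 = 279.17.
Round 3 (the acquirer proposes): the target can get 279.17 next round, worth 0.84 × 279.17 = 234.5028 now, so the acquirer offers 234.5028, keeping 265.4972.
Round 2 (the target proposes): the acquirer can get 265.4972 next round, worth 0.51 × 265.4972 = 135.403572 now; the target offers that and keeps 364.596428.
Round 1 (the acquirer proposes): the target can get 364.596428 next round, worth 0.84 × 364.596428 = 306.26099952 now, so the acquirer offers 306.26099952, keeping 193.73900048.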